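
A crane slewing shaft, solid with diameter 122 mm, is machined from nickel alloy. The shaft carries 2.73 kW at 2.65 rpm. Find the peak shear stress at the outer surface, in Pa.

2.76e7 Pa

ω = 2π·2.65/60 = 0.2775 rad/s, so T = P/ω = 2.73×10³ / 0.2775 = 9838 N·m.
J = πd⁴/32 = π(0.122)⁴/32 = 2.175×10^-5 m⁴.
τ_max = T·r/J = 9838 × 0.0610 / 2.175×10^-5 = 2.759×10^7 Pa.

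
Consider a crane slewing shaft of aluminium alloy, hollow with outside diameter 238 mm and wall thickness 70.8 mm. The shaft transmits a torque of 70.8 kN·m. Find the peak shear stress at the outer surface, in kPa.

27500 kPa

J = π(d_o⁴ − d_i⁴)/32 = π(0.238⁴ − 0.0964⁴)/32 = 3.065×10^-4 m⁴.
τ_max = T·r/J = 70800 × 0.119 / 3.065×10^-4 = 2.749×10^7 Pa.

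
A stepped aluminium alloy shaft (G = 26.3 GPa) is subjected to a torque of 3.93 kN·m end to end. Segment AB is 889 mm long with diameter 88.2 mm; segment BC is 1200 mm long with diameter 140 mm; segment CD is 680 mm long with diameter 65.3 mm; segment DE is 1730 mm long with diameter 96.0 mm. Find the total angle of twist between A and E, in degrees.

J_AB = π(0.0882)⁴/32 = 5.94×10^-6 m⁴; J_BC = π(0.140)⁴/32 = 3.77×10^-5 m⁴; J_CD = π(0.0653)⁴/32 = 1.79×10^-6 m⁴; J_DE = π(0.0960)⁴/32 = 8.34×10^-6 m⁴.
θ = (T/G)·Σ L_i/J_i = (3930/26.3×10⁹)·(0.889/5.94×10^-6 + 1.20/3.77×10^-5 + 0.680/1.79×10^-6 + 1.73/8.34×10^-6) = 0.1150 rad.

6.59°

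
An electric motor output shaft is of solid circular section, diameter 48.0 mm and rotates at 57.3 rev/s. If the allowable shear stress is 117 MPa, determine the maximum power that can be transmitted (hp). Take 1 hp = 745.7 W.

J = πd⁴/32 = π(0.0480)⁴/32 = 5.212×10^-7 m⁴.
T_max = τ_allow·J/r = 1.17×10^8 × 5.212×10^-7 / 0.0240 = 2541 N·m.
ω = 2π·57.3 = 360.0 rad/s, so P_max = T_max·ω = 9.147×10^5 W.

1230 hp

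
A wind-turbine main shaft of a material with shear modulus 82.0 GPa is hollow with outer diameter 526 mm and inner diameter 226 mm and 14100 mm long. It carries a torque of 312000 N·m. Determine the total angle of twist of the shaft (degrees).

J = π(d_o⁴ − d_i⁴)/32 = π(0.526⁴ − 0.226⁴)/32 = 7.259×10^-3 m⁴.
θ = T·L/(G·J) = 312000 × 14.1 / (82.0×10⁹ × 7.259×10^-3) = 7.391×10^-3 rad.

0.423°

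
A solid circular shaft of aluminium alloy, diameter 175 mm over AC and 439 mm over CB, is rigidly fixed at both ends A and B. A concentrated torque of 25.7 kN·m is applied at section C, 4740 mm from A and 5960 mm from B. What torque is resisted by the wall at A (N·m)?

Compatibility: T_A·a/J_AC = T_B·b/J_CB with T_A + T_B = T₀.
J_AC = 9.21×10^-5 m⁴, J_CB = 3.65×10^-3 m⁴, so T_A = T₀·(J_AC/a)/((J_AC/a)+(J_CB/b)) = 790.9 N·m, T_B = 24910 N·m.

791 N·m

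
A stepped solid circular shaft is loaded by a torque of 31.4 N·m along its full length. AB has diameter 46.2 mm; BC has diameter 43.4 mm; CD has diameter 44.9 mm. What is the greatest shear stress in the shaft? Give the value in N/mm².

Under the same torque, τ_max = 16T/(πd³) is largest where d is smallest — segment BC (d = 43.4 mm).
τ_max = 16·31.40/(π·(0.0434)³) = 1.956×10^6 Pa.

1.96 N/mm²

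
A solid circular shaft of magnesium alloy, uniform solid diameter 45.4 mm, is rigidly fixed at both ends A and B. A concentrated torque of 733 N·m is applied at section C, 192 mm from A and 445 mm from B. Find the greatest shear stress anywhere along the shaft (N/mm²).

With uniform GJ and both ends fixed, compatibility θ_AC = θ_CB gives T_A·a = T_B·b, together with T_A + T_B = T₀.
T_A = T₀·b/(a+b) = 733.0·445/637.0 = 512.1 N·m; T_B = 220.9 N·m.
τ in each portion: τ_AC = 2.79×10^7 Pa, τ_CB = 1.20×10^7 Pa; maximum is in AC.
τ_max = T_AC·r/J = 512.1·0.0227/4.17×10^-7 = 2.787×10^7 Pa.

27.9 N/mm²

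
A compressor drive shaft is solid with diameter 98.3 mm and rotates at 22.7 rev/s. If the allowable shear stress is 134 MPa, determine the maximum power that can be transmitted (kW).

J = πd⁴/32 = π(0.0983)⁴/32 = 9.167×10^-6 m⁴.
T_max = τ_allow·J/r = 1.34×10^8 × 9.167×10^-6 / 0.0491 = 24990 N·m.
ω = 2π·22.7 = 142.6 rad/s, so P_max = T_max·ω = 3.565×10^6 W.

3560 kW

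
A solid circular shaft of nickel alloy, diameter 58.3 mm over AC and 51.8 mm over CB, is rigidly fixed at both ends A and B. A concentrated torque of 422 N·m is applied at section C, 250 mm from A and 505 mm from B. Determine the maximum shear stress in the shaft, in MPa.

Compatibility: T_A·a/J_AC = T_B·b/J_CB with T_A + T_B = T₀.
J_AC = 1.13×10^-6 m⁴, J_CB = 7.07×10^-7 m⁴, so T_A = T₀·(J_AC/a)/((J_AC/a)+(J_CB/b)) = 322.5 N·m, T_B = 99.50 N·m.
τ in each portion: τ_AC = 8.29×10^6 Pa, τ_CB = 3.65×10^6 Pa; maximum is in AC.
τ_max = T_AC·r/J = 322.5·0.0291/1.13×10^-6 = 8.289×10^6 Pa.

8.29 MPa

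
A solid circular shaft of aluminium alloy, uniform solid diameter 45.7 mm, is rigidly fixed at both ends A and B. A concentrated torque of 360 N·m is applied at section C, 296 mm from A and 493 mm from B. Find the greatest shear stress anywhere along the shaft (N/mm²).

12.0 N/mm²

With uniform GJ and both ends fixed, compatibility θ_AC = θ_CB gives T_A·a = T_B·b, together with T_A + T_B = T₀.
T_A = T₀·b/(a+b) = 360.0·493/789.0 = 224.9 N·m; T_B = 135.1 N·m.
τ in each portion: τ_AC = 1.20×10^7 Pa, τ_CB = 7.21×10^6 Pa; maximum is in AC.
τ_max = T_AC·r/J = 224.9·0.0229/4.28×10^-7 = 1.200×10^7 Pa.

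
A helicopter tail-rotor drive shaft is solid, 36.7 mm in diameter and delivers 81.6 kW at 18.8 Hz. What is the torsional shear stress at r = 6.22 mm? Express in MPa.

ω = 2π·18.8 = 118.1 rad/s, so T = P/ω = 81.6×10³ / 118.1 = 690.8 N·m.
J = πd⁴/32 = π(0.0367)⁴/32 = 1.781×10^-7 m⁴.
Shear stress varies linearly with radius: τ = T·r/J = 690.8 × 0.00622 / 1.781×10^-7 = 2.413×10^7 Pa.

24.1 MPa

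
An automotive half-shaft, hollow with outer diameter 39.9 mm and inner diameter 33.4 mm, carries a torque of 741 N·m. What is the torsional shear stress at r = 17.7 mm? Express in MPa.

104 MPa

J = π(d_o⁴ − d_i⁴)/32 = π(0.0399⁴ − 0.0334⁴)/32 = 1.266×10^-7 m⁴.
Shear stress varies linearly with radius: τ = T·r/J = 741.0 × 0.0177 / 1.266×10^-7 = 1.036×10^8 Pa.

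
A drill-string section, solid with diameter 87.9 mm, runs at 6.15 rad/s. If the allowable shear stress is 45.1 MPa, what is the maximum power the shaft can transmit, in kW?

J = πd⁴/32 = π(0.0879)⁴/32 = 5.861×10^-6 m⁴.
T_max = τ_allow·J/r = 4.51×10^7 × 5.861×10^-6 / 0.0440 = 6014 N·m.
ω = 6.15 rad/s, so P_max = T_max·ω = 3.699×10^4 W.

37.0 kW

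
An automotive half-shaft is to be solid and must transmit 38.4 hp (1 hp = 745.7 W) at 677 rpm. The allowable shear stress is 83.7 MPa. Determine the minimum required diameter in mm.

ω = 2π·677/60 = 70.90 rad/s, so T = P/ω = 38.4×745.7 / 70.90 = 403.9 N·m.
For a solid shaft τ_max = 16T/(πd³), so d = (16T/(π τ_allow))^(1/3) = (16·403.9/(π·8.37×10^7))^(1/3) = 0.02907 m.

29.1 mm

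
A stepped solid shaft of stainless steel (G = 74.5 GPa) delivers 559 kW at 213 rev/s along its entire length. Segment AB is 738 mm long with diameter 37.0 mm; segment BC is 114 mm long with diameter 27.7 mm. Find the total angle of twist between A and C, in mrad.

33.5 mrad

ω = 2π·213 = 1338 rad/s, so T = P/ω = 559×10³ / 1338 = 417.7 N·m.
J_AB = π(0.0370)⁴/32 = 1.84×10^-7 m⁴; J_BC = π(0.0277)⁴/32 = 5.78×10^-8 m⁴.
θ = (T/G)·Σ L_i/J_i = (417.7/74.5×10⁹)·(0.738/1.84×10^-7 + 0.114/5.78×10^-8) = 0.03355 rad.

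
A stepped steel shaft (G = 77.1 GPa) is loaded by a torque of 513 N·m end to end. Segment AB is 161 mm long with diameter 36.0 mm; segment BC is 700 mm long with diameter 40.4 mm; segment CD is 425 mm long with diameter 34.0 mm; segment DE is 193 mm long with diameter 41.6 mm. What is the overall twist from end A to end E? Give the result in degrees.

J_AB = π(0.0360)⁴/32 = 1.65×10^-7 m⁴; J_BC = π(0.0404)⁴/32 = 2.62×10^-7 m⁴; J_CD = π(0.0340)⁴/32 = 1.31×10^-7 m⁴; J_DE = π(0.0416)⁴/32 = 2.94×10^-7 m⁴.
θ = (T/G)·Σ L_i/J_i = (513.0/77.1×10⁹)·(0.161/1.65×10^-7 + 0.700/2.62×10^-7 + 0.425/1.31×10^-7 + 0.193/2.94×10^-7) = 0.05023 rad.

2.88°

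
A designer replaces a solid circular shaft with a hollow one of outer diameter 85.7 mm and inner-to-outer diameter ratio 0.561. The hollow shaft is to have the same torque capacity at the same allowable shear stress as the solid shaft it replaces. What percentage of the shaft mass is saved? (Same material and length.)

26.5 %

Equal τ_max and T ⇒ the solid shaft needs d_s³ = d_o³(1−k⁴), so d_s = 85.7·(1−0.561⁴)^(1/3) = 82.77 mm.
Area ratio A_h/A_s = d_o²(1−k²)/d_s² = (1−k²)/(1−k⁴)^(2/3) = 0.7346.
Mass saving = 1 − 0.7346 = 26.5 %.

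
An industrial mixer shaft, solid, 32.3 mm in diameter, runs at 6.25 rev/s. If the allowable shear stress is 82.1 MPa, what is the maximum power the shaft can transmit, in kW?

21.3 kW

J = πd⁴/32 = π(0.0323)⁴/32 = 1.069×10^-7 m⁴.
T_max = τ_allow·J/r = 8.21×10^7 × 1.069×10^-7 / 0.0161 = 543.2 N·m.
ω = 2π·6.25 = 39.27 rad/s, so P_max = T_max·ω = 2.133×10^4 W.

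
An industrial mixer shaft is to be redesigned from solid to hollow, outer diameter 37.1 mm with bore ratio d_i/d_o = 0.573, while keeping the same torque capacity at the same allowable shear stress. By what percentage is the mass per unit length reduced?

Equal τ_max and T ⇒ the solid shaft needs d_s³ = d_o³(1−k⁴), so d_s = 37.1·(1−0.573⁴)^(1/3) = 35.72 mm.
Area ratio A_h/A_s = d_o²(1−k²)/d_s² = (1−k²)/(1−k⁴)^(2/3) = 0.7247.
Mass saving = 1 − 0.7247 = 27.5 %.

27.5 %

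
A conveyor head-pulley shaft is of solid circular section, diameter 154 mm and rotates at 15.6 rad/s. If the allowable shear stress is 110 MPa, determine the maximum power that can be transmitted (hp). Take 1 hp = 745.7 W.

J = πd⁴/32 = π(0.154)⁴/32 = 5.522×10^-5 m⁴.
T_max = τ_allow·J/r = 1.10×10^8 × 5.522×10^-5 / 0.0770 = 78880 N·m.
ω = 15.6 rad/s, so P_max = T_max·ω = 1.231×10^6 W.

1650 hp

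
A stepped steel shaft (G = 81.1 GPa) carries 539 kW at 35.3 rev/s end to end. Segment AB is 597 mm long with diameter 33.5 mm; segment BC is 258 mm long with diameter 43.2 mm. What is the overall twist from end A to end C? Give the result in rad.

ω = 2π·35.3 = 221.8 rad/s, so T = P/ω = 539×10³ / 221.8 = 2430 N·m.
J_AB = π(0.0335)⁴/32 = 1.24×10^-7 m⁴; J_BC = π(0.0432)⁴/32 = 3.42×10^-7 m⁴.
θ = (T/G)·Σ L_i/J_i = (2430/81.1×10⁹)·(0.597/1.24×10^-7 + 0.258/3.42×10^-7) = 0.1673 rad.

0.167 rad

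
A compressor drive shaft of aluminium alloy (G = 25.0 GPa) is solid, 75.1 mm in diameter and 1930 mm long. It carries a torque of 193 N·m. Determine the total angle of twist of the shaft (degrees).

0.273°

J = πd⁴/32 = π(0.0751)⁴/32 = 3.123×10^-6 m⁴.
θ = T·L/(G·J) = 193.0 × 1.93 / (25.0×10⁹ × 3.123×10^-6) = 4.771×10^-3 rad.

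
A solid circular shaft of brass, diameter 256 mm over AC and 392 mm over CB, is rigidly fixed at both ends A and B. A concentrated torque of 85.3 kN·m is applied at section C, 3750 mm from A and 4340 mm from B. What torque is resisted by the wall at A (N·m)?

14800 N·m

Compatibility: T_A·a/J_AC = T_B·b/J_CB with T_A + T_B = T₀.
J_AC = 4.22×10^-4 m⁴, J_CB = 2.32×10^-3 m⁴, so T_A = T₀·(J_AC/a)/((J_AC/a)+(J_CB/b)) = 14830 N·m, T_B = 70470 N·m.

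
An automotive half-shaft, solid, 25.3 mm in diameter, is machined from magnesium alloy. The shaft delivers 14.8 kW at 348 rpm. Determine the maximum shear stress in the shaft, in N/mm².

ω = 2π·348/60 = 36.44 rad/s, so T = P/ω = 14.8×10³ / 36.44 = 406.1 N·m.
J = πd⁴/32 = π(0.0253)⁴/32 = 4.022×10^-8 m⁴.
τ_max = T·r/J = 406.1 × 0.0126 / 4.022×10^-8 = 1.277×10^8 Pa.

128 N/mm²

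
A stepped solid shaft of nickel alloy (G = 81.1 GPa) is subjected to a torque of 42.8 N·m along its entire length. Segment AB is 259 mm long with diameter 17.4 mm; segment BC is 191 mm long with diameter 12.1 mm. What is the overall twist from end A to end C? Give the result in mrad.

J_AB = π(0.0174)⁴/32 = 9.00×10^-9 m⁴; J_BC = π(0.0121)⁴/32 = 2.10×10^-9 m⁴.
θ = (T/G)·Σ L_i/J_i = (42.80/81.1×10⁹)·(0.259/9.00×10^-9 + 0.191/2.10×10^-9) = 0.06309 rad.

63.1 mrad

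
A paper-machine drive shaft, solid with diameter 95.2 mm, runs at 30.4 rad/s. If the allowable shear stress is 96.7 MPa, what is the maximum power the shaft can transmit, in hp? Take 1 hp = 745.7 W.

668 hp

J = πd⁴/32 = π(0.0952)⁴/32 = 8.064×10^-6 m⁴.
T_max = τ_allow·J/r = 9.67×10^7 × 8.064×10^-6 / 0.0476 = 16380 N·m.
ω = 30.4 rad/s, so P_max = T_max·ω = 4.980×10^5 W.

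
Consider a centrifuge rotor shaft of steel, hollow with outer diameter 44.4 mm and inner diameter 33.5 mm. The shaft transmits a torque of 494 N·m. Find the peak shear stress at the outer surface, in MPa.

J = π(d_o⁴ − d_i⁴)/32 = π(0.0444⁴ − 0.0335⁴)/32 = 2.579×10^-7 m⁴.
τ_max = T·r/J = 494.0 × 0.0222 / 2.579×10^-7 = 4.253×10^7 Pa.

42.5 MPa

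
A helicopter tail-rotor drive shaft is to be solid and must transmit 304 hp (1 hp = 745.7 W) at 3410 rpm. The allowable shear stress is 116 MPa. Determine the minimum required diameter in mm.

30.3 mm

ω = 2π·3410/60 = 357.1 rad/s, so T = P/ω = 304×745.7 / 357.1 = 634.8 N·m.
For a solid shaft τ_max = 16T/(πd³), so d = (16T/(π τ_allow))^(1/3) = (16·634.8/(π·1.16×10^8))^(1/3) = 0.03032 m.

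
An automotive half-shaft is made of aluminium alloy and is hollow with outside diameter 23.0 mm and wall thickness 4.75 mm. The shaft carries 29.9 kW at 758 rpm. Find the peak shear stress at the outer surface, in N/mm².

ω = 2π·758/60 = 79.38 rad/s, so T = P/ω = 29.9×10³ / 79.38 = 376.7 N·m.
J = π(d_o⁴ − d_i⁴)/32 = π(0.0230⁴ − 0.0135⁴)/32 = 2.421×10^-8 m⁴.
τ_max = T·r/J = 376.7 × 0.0115 / 2.421×10^-8 = 1.789×10^8 Pa.

179 N/mm²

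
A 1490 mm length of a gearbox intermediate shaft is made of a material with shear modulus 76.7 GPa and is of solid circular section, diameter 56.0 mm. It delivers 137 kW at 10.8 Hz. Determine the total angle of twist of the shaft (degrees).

ω = 2π·10.8 = 67.86 rad/s, so T = P/ω = 137×10³ / 67.86 = 2019 N·m.
J = πd⁴/32 = π(0.0560)⁴/32 = 9.655×10^-7 m⁴.
θ = T·L/(G·J) = 2019 × 1.49 / (76.7×10⁹ × 9.655×10^-7) = 0.04062 rad.

2.33°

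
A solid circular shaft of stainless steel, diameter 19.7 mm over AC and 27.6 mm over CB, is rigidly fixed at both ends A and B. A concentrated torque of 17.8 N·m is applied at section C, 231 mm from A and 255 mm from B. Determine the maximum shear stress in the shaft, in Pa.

Compatibility: T_A·a/J_AC = T_B·b/J_CB with T_A + T_B = T₀.
J_AC = 1.48×10^-8 m⁴, J_CB = 5.70×10^-8 m⁴, so T_A = T₀·(J_AC/a)/((J_AC/a)+(J_CB/b)) = 3.964 N·m, T_B = 13.84 N·m.
τ in each portion: τ_AC = 2.64×10^6 Pa, τ_CB = 3.35×10^6 Pa; maximum is in CB.
τ_max = T_CB·r/J = 13.84·0.0138/5.70×10^-8 = 3.352×10^6 Pa.

3.35e6 Pa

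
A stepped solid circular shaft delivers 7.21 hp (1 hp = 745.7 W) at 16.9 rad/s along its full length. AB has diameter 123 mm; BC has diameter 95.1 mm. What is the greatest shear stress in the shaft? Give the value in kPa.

ω = 16.9 rad/s, so T = P/ω = 7.21×745.7 / 16.90 = 318.1 N·m.
Under the same torque, τ_max = 16T/(πd³) is largest where d is smallest — segment BC (d = 95.1 mm).
τ_max = 16·318.1/(π·(0.0951)³) = 1.884×10^6 Pa.

1880 kPa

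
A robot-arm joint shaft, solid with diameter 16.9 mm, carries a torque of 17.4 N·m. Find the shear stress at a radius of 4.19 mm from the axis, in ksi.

J = πd⁴/32 = π(0.0169)⁴/32 = 8.008×10^-9 m⁴.
Shear stress varies linearly with radius: τ = T·r/J = 17.40 × 0.00419 / 8.008×10^-9 = 9.104×10^6 Pa.

1.32 ksi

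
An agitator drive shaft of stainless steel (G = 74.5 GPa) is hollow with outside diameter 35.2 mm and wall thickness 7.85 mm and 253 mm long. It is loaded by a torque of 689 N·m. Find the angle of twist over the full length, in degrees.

0.982°

J = π(d_o⁴ − d_i⁴)/32 = π(0.0352⁴ − 0.0195⁴)/32 = 1.365×10^-7 m⁴.
θ = T·L/(G·J) = 689.0 × 0.253 / (74.5×10⁹ × 1.365×10^-7) = 0.01714 rad.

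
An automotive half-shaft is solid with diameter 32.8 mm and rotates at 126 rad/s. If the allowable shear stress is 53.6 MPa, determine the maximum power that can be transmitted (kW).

J = πd⁴/32 = π(0.0328)⁴/32 = 1.136×10^-7 m⁴.
T_max = τ_allow·J/r = 5.36×10^7 × 1.136×10^-7 / 0.0164 = 371.4 N·m.
ω = 126 rad/s, so P_max = T_max·ω = 4.679×10^4 W.

46.8 kW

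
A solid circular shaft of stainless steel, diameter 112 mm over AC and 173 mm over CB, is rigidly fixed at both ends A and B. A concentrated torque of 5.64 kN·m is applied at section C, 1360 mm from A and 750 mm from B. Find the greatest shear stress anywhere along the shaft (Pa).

Compatibility: T_A·a/J_AC = T_B·b/J_CB with T_A + T_B = T₀.
J_AC = 1.54×10^-5 m⁴, J_CB = 8.79×10^-5 m⁴, so T_A = T₀·(J_AC/a)/((J_AC/a)+(J_CB/b)) = 498.1 N·m, T_B = 5142 N·m.
τ in each portion: τ_AC = 1.81×10^6 Pa, τ_CB = 5.06×10^6 Pa; maximum is in CB.
τ_max = T_CB·r/J = 5142·0.0865/8.79×10^-5 = 5.058×10^6 Pa.

5.06e6 Pa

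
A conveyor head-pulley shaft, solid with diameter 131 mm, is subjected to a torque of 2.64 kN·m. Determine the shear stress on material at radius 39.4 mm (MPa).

J = πd⁴/32 = π(0.131)⁴/32 = 2.891×10^-5 m⁴.
Shear stress varies linearly with radius: τ = T·r/J = 2640 × 0.0394 / 2.891×10^-5 = 3.598×10^6 Pa.

3.60 MPa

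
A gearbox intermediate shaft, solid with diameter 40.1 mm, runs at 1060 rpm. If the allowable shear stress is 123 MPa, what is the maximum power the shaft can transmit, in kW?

J = πd⁴/32 = π(0.0401)⁴/32 = 2.539×10^-7 m⁴.
T_max = τ_allow·J/r = 1.23×10^8 × 2.539×10^-7 / 0.0201 = 1557 N·m.
ω = 2π·1060/60 = 111.0 rad/s, so P_max = T_max·ω = 1.729×10^5 W.

173 kW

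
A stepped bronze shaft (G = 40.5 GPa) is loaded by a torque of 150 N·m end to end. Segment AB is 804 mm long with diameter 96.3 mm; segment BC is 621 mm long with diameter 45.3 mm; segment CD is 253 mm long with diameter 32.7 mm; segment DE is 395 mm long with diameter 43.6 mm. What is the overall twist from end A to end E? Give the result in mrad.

J_AB = π(0.0963)⁴/32 = 8.44×10^-6 m⁴; J_BC = π(0.0453)⁴/32 = 4.13×10^-7 m⁴; J_CD = π(0.0327)⁴/32 = 1.12×10^-7 m⁴; J_DE = π(0.0436)⁴/32 = 3.55×10^-7 m⁴.
θ = (T/G)·Σ L_i/J_i = (150.0/40.5×10⁹)·(0.804/8.44×10^-6 + 0.621/4.13×10^-7 + 0.253/1.12×10^-7 + 0.395/3.55×10^-7) = 0.01839 rad.

18.4 mrad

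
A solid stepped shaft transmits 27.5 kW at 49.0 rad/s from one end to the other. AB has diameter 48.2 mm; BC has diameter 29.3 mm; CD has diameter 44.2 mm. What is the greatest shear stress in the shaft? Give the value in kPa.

ω = 49.0 rad/s, so T = P/ω = 27.5×10³ / 49.00 = 561.2 N·m.
Under the same torque, τ_max = 16T/(πd³) is largest where d is smallest — segment BC (d = 29.3 mm).
τ_max = 16·561.2/(π·(0.0293)³) = 1.136×10^8 Pa.

114000 kPa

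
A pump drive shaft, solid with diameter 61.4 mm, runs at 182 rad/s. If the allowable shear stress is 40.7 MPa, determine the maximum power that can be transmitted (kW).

337 kW

J = πd⁴/32 = π(0.0614)⁴/32 = 1.395×10^-6 m⁴.
T_max = τ_allow·J/r = 4.07×10^7 × 1.395×10^-6 / 0.0307 = 1850 N·m.
ω = 182 rad/s, so P_max = T_max·ω = 3.367×10^5 W.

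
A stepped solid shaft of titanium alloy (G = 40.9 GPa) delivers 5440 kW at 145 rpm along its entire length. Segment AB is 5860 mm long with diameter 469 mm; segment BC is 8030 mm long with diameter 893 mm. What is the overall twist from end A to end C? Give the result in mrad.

ω = 2π·145/60 = 15.18 rad/s, so T = P/ω = 5440×10³ / 15.18 = 358300 N·m.
J_AB = π(0.469)⁴/32 = 4.75×10^-3 m⁴; J_BC = π(0.893)⁴/32 = 0.0624 m⁴.
θ = (T/G)·Σ L_i/J_i = (358300/40.9×10⁹)·(5.86/4.75×10^-3 + 8.03/0.0624) = 0.01193 rad.

11.9 mrad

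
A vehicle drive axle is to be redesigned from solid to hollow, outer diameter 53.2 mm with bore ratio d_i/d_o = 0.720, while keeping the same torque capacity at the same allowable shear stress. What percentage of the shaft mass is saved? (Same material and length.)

40.7 %

Equal τ_max and T ⇒ the solid shaft needs d_s³ = d_o³(1−k⁴), so d_s = 53.2·(1−0.720⁴)^(1/3) = 47.93 mm.
Area ratio A_h/A_s = d_o²(1−k²)/d_s² = (1−k²)/(1−k⁴)^(2/3) = 0.5933.
Mass saving = 1 − 0.5933 = 40.7 %.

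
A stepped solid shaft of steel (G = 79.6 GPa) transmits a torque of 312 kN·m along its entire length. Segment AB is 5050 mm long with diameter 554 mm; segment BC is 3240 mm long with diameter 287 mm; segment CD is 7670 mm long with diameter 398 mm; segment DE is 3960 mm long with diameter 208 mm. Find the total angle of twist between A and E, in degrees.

J_AB = π(0.554)⁴/32 = 9.25×10^-3 m⁴; J_BC = π(0.287)⁴/32 = 6.66×10^-4 m⁴; J_CD = π(0.398)⁴/32 = 2.46×10^-3 m⁴; J_DE = π(0.208)⁴/32 = 1.84×10^-4 m⁴.
θ = (T/G)·Σ L_i/J_i = (312000/79.6×10⁹)·(5.05/9.25×10^-3 + 3.24/6.66×10^-4 + 7.67/2.46×10^-3 + 3.96/1.84×10^-4) = 0.1179 rad.

6.75°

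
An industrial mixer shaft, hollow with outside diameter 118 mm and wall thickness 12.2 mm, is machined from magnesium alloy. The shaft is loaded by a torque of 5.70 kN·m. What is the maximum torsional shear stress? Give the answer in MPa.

29.2 MPa

J = π(d_o⁴ − d_i⁴)/32 = π(0.118⁴ − 0.0936⁴)/32 = 1.150×10^-5 m⁴.
τ_max = T·r/J = 5700 × 0.0590 / 1.150×10^-5 = 2.925×10^7 Pa.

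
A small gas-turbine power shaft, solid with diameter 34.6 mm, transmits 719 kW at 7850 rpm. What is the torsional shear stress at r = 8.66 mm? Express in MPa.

ω = 2π·7850/60 = 822.1 rad/s, so T = P/ω = 719×10³ / 822.1 = 874.6 N·m.
J = πd⁴/32 = π(0.0346)⁴/32 = 1.407×10^-7 m⁴.
Shear stress varies linearly with radius: τ = T·r/J = 874.6 × 0.00866 / 1.407×10^-7 = 5.383×10^7 Pa.

53.8 MPa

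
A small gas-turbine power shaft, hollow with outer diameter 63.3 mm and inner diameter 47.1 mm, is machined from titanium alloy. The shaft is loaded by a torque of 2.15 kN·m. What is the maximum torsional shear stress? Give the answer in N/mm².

62.3 N/mm²

J = π(d_o⁴ − d_i⁴)/32 = π(0.0633⁴ − 0.0471⁴)/32 = 1.093×10^-6 m⁴.
τ_max = T·r/J = 2150 × 0.0316 / 1.093×10^-6 = 6.225×10^7 Pa.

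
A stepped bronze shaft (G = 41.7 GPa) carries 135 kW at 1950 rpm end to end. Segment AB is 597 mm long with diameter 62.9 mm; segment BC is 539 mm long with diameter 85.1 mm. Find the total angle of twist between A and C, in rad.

ω = 2π·1950/60 = 204.2 rad/s, so T = P/ω = 135×10³ / 204.2 = 661.1 N·m.
J_AB = π(0.0629)⁴/32 = 1.54×10^-6 m⁴; J_BC = π(0.0851)⁴/32 = 5.15×10^-6 m⁴.
θ = (T/G)·Σ L_i/J_i = (661.1/41.7×10⁹)·(0.597/1.54×10^-6 + 0.539/5.15×10^-6) = 7.819×10^-3 rad.

0.00782 rad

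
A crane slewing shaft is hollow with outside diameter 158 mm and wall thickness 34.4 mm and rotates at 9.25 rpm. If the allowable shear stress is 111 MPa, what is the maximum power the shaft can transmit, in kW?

J = π(d_o⁴ − d_i⁴)/32 = π(0.158⁴ − 0.0892⁴)/32 = 5.497×10^-5 m⁴.
T_max = τ_allow·J/r = 1.11×10^8 × 5.497×10^-5 / 0.0790 = 77230 N·m.
ω = 2π·9.25/60 = 0.9687 rad/s, so P_max = T_max·ω = 7.481×10^4 W.

74.8 kW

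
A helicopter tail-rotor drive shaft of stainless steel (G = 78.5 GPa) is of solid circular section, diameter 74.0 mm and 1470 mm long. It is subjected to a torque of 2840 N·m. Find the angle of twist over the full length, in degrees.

1.04°

J = πd⁴/32 = π(0.0740)⁴/32 = 2.944×10^-6 m⁴.
θ = T·L/(G·J) = 2840 × 1.47 / (78.5×10⁹ × 2.944×10^-6) = 0.01807 rad.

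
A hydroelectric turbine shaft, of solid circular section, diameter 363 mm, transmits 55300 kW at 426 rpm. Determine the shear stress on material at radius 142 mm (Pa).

1.03e8 Pa

ω = 2π·426/60 = 44.61 rad/s, so T = P/ω = 55300×10³ / 44.61 = 1.240e6 N·m.
J = πd⁴/32 = π(0.363)⁴/32 = 1.705×10^-3 m⁴.
Shear stress varies linearly with radius: τ = T·r/J = 1.240e6 × 0.142 / 1.705×10^-3 = 1.033×10^8 Pa.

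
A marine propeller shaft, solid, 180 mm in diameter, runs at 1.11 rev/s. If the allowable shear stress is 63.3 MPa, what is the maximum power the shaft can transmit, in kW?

J = πd⁴/32 = π(0.180)⁴/32 = 1.031×10^-4 m⁴.
T_max = τ_allow·J/r = 6.33×10^7 × 1.031×10^-4 / 0.0900 = 72490 N·m.
ω = 2π·1.11 = 6.974 rad/s, so P_max = T_max·ω = 5.055×10^5 W.

506 kW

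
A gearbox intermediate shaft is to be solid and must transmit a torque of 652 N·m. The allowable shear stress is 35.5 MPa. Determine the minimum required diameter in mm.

For a solid shaft τ_max = 16T/(πd³), so d = (16T/(π τ_allow))^(1/3) = (16·652.0/(π·3.55×10^7))^(1/3) = 0.04539 m.

45.4 mm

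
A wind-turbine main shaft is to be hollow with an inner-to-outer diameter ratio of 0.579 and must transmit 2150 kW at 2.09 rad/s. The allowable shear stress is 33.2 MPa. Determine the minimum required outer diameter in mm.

ω = 2.09 rad/s, so T = P/ω = 2150×10³ / 2.090 = 1.029e6 N·m.
For a hollow shaft with d_i/d_o = 0.579: τ_max = 16T/(π d_o³ (1−k⁴)), so d_o = [16T/(π τ_allow (1−k⁴))]^(1/3) = [16·1.029e6/(π·3.32×10^7·0.8876)]^(1/3) = 0.5623 m.

562 mm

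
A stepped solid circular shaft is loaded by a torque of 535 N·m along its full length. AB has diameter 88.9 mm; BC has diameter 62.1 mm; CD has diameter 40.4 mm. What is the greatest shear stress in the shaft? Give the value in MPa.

41.3 MPa

Under the same torque, τ_max = 16T/(πd³) is largest where d is smallest — segment CD (d = 40.4 mm).
τ_max = 16·535.0/(π·(0.0404)³) = 4.132×10^7 Pa.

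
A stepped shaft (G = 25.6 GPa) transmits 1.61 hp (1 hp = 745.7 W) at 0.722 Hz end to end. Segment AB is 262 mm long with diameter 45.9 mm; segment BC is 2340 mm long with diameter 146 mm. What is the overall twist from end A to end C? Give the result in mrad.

ω = 2π·0.722 = 4.536 rad/s, so T = P/ω = 1.61×745.7 / 4.536 = 264.7 N·m.
J_AB = π(0.0459)⁴/32 = 4.36×10^-7 m⁴; J_BC = π(0.146)⁴/32 = 4.46×10^-5 m⁴.
θ = (T/G)·Σ L_i/J_i = (264.7/25.6×10⁹)·(0.262/4.36×10^-7 + 2.34/4.46×10^-5) = 6.758×10^-3 rad.

6.76 mrad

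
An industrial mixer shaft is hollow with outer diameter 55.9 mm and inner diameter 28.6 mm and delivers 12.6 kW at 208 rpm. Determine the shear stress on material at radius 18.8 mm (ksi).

1.77 ksi

ω = 2π·208/60 = 21.78 rad/s, so T = P/ω = 12.6×10³ / 21.78 = 578.5 N·m.
J = π(d_o⁴ − d_i⁴)/32 = π(0.0559⁴ − 0.0286⁴)/32 = 8.929×10^-7 m⁴.
Shear stress varies linearly with radius: τ = T·r/J = 578.5 × 0.0188 / 8.929×10^-7 = 1.218×10^7 Pa.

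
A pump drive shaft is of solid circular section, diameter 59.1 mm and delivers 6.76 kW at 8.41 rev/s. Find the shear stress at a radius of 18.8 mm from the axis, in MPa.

2.01 MPa

ω = 2π·8.41 = 52.84 rad/s, so T = P/ω = 6.76×10³ / 52.84 = 127.9 N·m.
J = πd⁴/32 = π(0.0591)⁴/32 = 1.198×10^-6 m⁴.
Shear stress varies linearly with radius: τ = T·r/J = 127.9 × 0.0188 / 1.198×10^-6 = 2.008×10^6 Pa.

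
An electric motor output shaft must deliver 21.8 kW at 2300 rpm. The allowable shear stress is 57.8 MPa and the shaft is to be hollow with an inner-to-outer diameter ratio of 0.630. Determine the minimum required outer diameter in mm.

21.2 mm

ω = 2π·2300/60 = 240.9 rad/s, so T = P/ω = 21.8×10³ / 240.9 = 90.51 N·m.
For a hollow shaft with d_i/d_o = 0.630: τ_max = 16T/(π d_o³ (1−k⁴)), so d_o = [16T/(π τ_allow (1−k⁴))]^(1/3) = [16·90.51/(π·5.78×10^7·0.8425)]^(1/3) = 0.02115 m.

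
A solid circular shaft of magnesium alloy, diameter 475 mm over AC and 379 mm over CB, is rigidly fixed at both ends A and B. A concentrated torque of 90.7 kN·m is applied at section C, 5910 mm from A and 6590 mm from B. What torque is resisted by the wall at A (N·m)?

66500 N·m

Compatibility: T_A·a/J_AC = T_B·b/J_CB with T_A + T_B = T₀.
J_AC = 5.00×10^-3 m⁴, J_CB = 2.03×10^-3 m⁴, so T_A = T₀·(J_AC/a)/((J_AC/a)+(J_CB/b)) = 66520 N·m, T_B = 24180 N·m.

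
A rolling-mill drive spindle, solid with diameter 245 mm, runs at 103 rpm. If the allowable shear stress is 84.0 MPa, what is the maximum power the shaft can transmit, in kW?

J = πd⁴/32 = π(0.245)⁴/32 = 3.537×10^-4 m⁴.
T_max = τ_allow·J/r = 8.40×10^7 × 3.537×10^-4 / 0.122 = 242600 N·m.
ω = 2π·103/60 = 10.79 rad/s, so P_max = T_max·ω = 2.616×10^6 W.

2620 kW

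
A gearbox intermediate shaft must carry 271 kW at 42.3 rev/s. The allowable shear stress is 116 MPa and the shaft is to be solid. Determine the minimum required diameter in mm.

ω = 2π·42.3 = 265.8 rad/s, so T = P/ω = 271×10³ / 265.8 = 1020 N·m.
For a solid shaft τ_max = 16T/(πd³), so d = (16T/(π τ_allow))^(1/3) = (16·1020/(π·1.16×10^8))^(1/3) = 0.03551 m.

35.5 mm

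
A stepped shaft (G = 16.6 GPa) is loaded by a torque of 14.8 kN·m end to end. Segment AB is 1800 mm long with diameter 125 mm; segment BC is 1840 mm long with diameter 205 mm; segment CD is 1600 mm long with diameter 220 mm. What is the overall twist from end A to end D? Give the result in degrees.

J_AB = π(0.125)⁴/32 = 2.40×10^-5 m⁴; J_BC = π(0.205)⁴/32 = 1.73×10^-4 m⁴; J_CD = π(0.220)⁴/32 = 2.30×10^-4 m⁴.
θ = (T/G)·Σ L_i/J_i = (14800/16.6×10⁹)·(1.80/2.40×10^-5 + 1.84/1.73×10^-4 + 1.60/2.30×10^-4) = 0.08262 rad.

4.73°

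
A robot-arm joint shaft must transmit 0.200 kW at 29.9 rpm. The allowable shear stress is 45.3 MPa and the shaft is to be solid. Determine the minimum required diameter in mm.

ω = 2π·29.9/60 = 3.131 rad/s, so T = P/ω = 0.200×10³ / 3.131 = 63.87 N·m.
For a solid shaft τ_max = 16T/(πd³), so d = (16T/(π τ_allow))^(1/3) = (16·63.87/(π·4.53×10^7))^(1/3) = 0.01929 m.

19.3 mm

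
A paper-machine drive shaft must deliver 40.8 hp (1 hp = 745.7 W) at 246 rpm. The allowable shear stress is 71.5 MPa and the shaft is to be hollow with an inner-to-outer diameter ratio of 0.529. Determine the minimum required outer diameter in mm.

ω = 2π·246/60 = 25.76 rad/s, so T = P/ω = 40.8×745.7 / 25.76 = 1181 N·m.
For a hollow shaft with d_i/d_o = 0.529: τ_max = 16T/(π d_o³ (1−k⁴)), so d_o = [16T/(π τ_allow (1−k⁴))]^(1/3) = [16·1181/(π·7.15×10^7·0.9217)]^(1/3) = 0.04502 m.

45.0 mm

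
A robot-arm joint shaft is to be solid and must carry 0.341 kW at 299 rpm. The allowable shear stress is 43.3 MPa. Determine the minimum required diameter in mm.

ω = 2π·299/60 = 31.31 rad/s, so T = P/ω = 0.341×10³ / 31.31 = 10.89 N·m.
For a solid shaft τ_max = 16T/(πd³), so d = (16T/(π τ_allow))^(1/3) = (16·10.89/(π·4.33×10^7))^(1/3) = 0.01086 m.

10.9 mm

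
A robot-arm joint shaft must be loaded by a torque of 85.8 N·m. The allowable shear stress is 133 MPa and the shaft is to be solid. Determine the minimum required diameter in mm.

14.9 mm

For a solid shaft τ_max = 16T/(πd³), so d = (16T/(π τ_allow))^(1/3) = (16·85.80/(π·1.33×10^8))^(1/3) = 0.01487 m.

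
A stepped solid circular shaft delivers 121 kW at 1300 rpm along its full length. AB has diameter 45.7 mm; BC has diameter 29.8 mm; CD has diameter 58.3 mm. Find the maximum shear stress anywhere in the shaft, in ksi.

ω = 2π·1300/60 = 136.1 rad/s, so T = P/ω = 121×10³ / 136.1 = 888.8 N·m.
Under the same torque, τ_max = 16T/(πd³) is largest where d is smallest — segment BC (d = 29.8 mm).
τ_max = 16·888.8/(π·(0.0298)³) = 1.711×10^8 Pa.

24.8 ksi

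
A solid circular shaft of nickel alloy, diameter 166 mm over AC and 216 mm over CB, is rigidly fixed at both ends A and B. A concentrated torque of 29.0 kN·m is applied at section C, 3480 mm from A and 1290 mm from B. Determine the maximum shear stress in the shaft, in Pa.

Compatibility: T_A·a/J_AC = T_B·b/J_CB with T_A + T_B = T₀.
J_AC = 7.45×10^-5 m⁴, J_CB = 2.14×10^-4 m⁴, so T_A = T₀·(J_AC/a)/((J_AC/a)+(J_CB/b)) = 3321 N·m, T_B = 25680 N·m.
τ in each portion: τ_AC = 3.70×10^6 Pa, τ_CB = 1.30×10^7 Pa; maximum is in CB.
τ_max = T_CB·r/J = 25680·0.108/2.14×10^-4 = 1.298×10^7 Pa.

1.30e7 Pa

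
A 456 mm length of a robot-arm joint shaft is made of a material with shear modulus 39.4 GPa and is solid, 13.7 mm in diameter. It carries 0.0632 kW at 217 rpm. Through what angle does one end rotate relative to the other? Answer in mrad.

ω = 2π·217/60 = 22.72 rad/s, so T = P/ω = 0.0632×10³ / 22.72 = 2.781 N·m.
J = πd⁴/32 = π(0.0137)⁴/32 = 3.458×10^-9 m⁴.
θ = T·L/(G·J) = 2.781 × 0.456 / (39.4×10⁹ × 3.458×10^-9) = 9.307×10^-3 rad.

9.31 mrad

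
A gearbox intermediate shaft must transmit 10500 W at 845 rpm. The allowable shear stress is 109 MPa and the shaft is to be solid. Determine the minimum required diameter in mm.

17.7 mm

ω = 2π·845/60 = 88.49 rad/s, so T = P/ω = 10500 / 88.49 = 118.7 N·m.
For a solid shaft τ_max = 16T/(πd³), so d = (16T/(π τ_allow))^(1/3) = (16·118.7/(π·1.09×10^8))^(1/3) = 0.01770 m.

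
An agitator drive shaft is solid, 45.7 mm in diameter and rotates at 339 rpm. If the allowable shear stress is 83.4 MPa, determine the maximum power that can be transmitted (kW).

55.5 kW

J = πd⁴/32 = π(0.0457)⁴/32 = 4.282×10^-7 m⁴.
T_max = τ_allow·J/r = 8.34×10^7 × 4.282×10^-7 / 0.0229 = 1563 N·m.
ω = 2π·339/60 = 35.50 rad/s, so P_max = T_max·ω = 5.548×10^4 W.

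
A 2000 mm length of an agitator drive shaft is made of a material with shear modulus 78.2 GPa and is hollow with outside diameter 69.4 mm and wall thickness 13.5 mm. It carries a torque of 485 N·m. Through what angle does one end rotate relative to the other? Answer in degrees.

0.363°

J = π(d_o⁴ − d_i⁴)/32 = π(0.0694⁴ − 0.0424⁴)/32 = 1.960×10^-6 m⁴.
θ = T·L/(G·J) = 485.0 × 2.00 / (78.2×10⁹ × 1.960×10^-6) = 6.328×10^-3 rad.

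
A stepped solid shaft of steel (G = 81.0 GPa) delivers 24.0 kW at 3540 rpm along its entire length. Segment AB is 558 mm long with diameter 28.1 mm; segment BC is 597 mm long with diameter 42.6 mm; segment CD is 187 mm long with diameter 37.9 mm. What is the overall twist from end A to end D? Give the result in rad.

ω = 2π·3540/60 = 370.7 rad/s, so T = P/ω = 24.0×10³ / 370.7 = 64.74 N·m.
J_AB = π(0.0281)⁴/32 = 6.12×10^-8 m⁴; J_BC = π(0.0426)⁴/32 = 3.23×10^-7 m⁴; J_CD = π(0.0379)⁴/32 = 2.03×10^-7 m⁴.
θ = (T/G)·Σ L_i/J_i = (64.74/81.0×10⁹)·(0.558/6.12×10^-8 + 0.597/3.23×10^-7 + 0.187/2.03×10^-7) = 9.500×10^-3 rad.

0.00950 rad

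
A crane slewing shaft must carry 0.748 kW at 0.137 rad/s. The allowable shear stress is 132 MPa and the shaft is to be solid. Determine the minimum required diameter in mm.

ω = 0.137 rad/s, so T = P/ω = 0.748×10³ / 0.1370 = 5460 N·m.
For a solid shaft τ_max = 16T/(πd³), so d = (16T/(π τ_allow))^(1/3) = (16·5460/(π·1.32×10^8))^(1/3) = 0.05950 m.

59.5 mm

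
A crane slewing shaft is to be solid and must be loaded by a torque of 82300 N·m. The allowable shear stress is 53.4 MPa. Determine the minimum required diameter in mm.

For a solid shaft τ_max = 16T/(πd³), so d = (16T/(π τ_allow))^(1/3) = (16·82300/(π·5.34×10^7))^(1/3) = 0.1987 m.

199 mm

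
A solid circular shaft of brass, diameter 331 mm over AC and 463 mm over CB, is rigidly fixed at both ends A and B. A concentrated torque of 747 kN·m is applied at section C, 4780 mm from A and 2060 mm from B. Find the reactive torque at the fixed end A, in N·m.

Compatibility: T_A·a/J_AC = T_B·b/J_CB with T_A + T_B = T₀.
J_AC = 1.18×10^-3 m⁴, J_CB = 4.51×10^-3 m⁴, so T_A = T₀·(J_AC/a)/((J_AC/a)+(J_CB/b)) = 75580 N·m, T_B = 671400 N·m.

75600 N·m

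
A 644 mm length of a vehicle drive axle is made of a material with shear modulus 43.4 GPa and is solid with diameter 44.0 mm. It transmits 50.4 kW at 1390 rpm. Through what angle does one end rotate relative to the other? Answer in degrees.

0.800°

ω = 2π·1390/60 = 145.6 rad/s, so T = P/ω = 50.4×10³ / 145.6 = 346.2 N·m.
J = πd⁴/32 = π(0.0440)⁴/32 = 3.680×10^-7 m⁴.
θ = T·L/(G·J) = 346.2 × 0.644 / (43.4×10⁹ × 3.680×10^-7) = 0.01396 rad.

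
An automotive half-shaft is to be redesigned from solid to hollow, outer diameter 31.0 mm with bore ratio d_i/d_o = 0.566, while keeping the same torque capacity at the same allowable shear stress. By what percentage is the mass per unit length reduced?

Equal τ_max and T ⇒ the solid shaft needs d_s³ = d_o³(1−k⁴), so d_s = 31.0·(1−0.566⁴)^(1/3) = 29.90 mm.
Area ratio A_h/A_s = d_o²(1−k²)/d_s² = (1−k²)/(1−k⁴)^(2/3) = 0.7305.
Mass saving = 1 − 0.7305 = 26.9 %.

26.9 %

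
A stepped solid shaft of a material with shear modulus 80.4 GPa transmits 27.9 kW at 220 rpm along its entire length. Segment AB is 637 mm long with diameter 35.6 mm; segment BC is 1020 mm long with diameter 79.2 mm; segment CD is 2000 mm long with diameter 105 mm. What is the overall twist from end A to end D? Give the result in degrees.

3.86°

ω = 2π·220/60 = 23.04 rad/s, so T = P/ω = 27.9×10³ / 23.04 = 1211 N·m.
J_AB = π(0.0356)⁴/32 = 1.58×10^-7 m⁴; J_BC = π(0.0792)⁴/32 = 3.86×10^-6 m⁴; J_CD = π(0.105)⁴/32 = 1.19×10^-5 m⁴.
θ = (T/G)·Σ L_i/J_i = (1211/80.4×10⁹)·(0.637/1.58×10^-7 + 1.02/3.86×10^-6 + 2.00/1.19×10^-5) = 0.06735 rad.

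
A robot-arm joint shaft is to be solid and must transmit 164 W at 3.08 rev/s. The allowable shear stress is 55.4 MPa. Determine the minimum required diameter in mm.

ω = 2π·3.08 = 19.35 rad/s, so T = P/ω = 164 / 19.35 = 8.474 N·m.
For a solid shaft τ_max = 16T/(πd³), so d = (16T/(π τ_allow))^(1/3) = (16·8.474/(π·5.54×10^7))^(1/3) = 0.009201 m.

9.20 mm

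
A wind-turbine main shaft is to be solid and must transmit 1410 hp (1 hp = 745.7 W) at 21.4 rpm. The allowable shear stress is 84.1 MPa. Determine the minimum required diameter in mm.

305 mm

ω = 2π·21.4/60 = 2.241 rad/s, so T = P/ω = 1410×745.7 / 2.241 = 469200 N·m.
For a solid shaft τ_max = 16T/(πd³), so d = (16T/(π τ_allow))^(1/3) = (16·469200/(π·8.41×10^7))^(1/3) = 0.3051 m.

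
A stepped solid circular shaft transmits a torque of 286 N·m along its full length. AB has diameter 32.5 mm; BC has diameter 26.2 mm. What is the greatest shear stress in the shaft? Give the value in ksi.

Under the same torque, τ_max = 16T/(πd³) is largest where d is smallest — segment BC (d = 26.2 mm).
τ_max = 16·286.0/(π·(0.0262)³) = 8.099×10^7 Pa.

11.7 ksi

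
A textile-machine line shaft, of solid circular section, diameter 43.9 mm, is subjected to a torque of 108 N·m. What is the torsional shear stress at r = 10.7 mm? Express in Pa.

J = πd⁴/32 = π(0.0439)⁴/32 = 3.646×10^-7 m⁴.
Shear stress varies linearly with radius: τ = T·r/J = 108.0 × 0.0107 / 3.646×10^-7 = 3.169×10^6 Pa.

3.17e6 Pa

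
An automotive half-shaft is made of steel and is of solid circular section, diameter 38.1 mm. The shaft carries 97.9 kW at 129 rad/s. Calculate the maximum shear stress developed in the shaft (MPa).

ω = 129 rad/s, so T = P/ω = 97.9×10³ / 129.0 = 758.9 N·m.
J = πd⁴/32 = π(0.0381)⁴/32 = 2.069×10^-7 m⁴.
τ_max = T·r/J = 758.9 × 0.0191 / 2.069×10^-7 = 6.989×10^7 Pa.

69.9 MPa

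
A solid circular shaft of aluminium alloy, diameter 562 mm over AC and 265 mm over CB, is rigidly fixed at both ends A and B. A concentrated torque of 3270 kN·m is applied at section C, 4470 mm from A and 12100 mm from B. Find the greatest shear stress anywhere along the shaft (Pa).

9.21e7 Pa

Compatibility: T_A·a/J_AC = T_B·b/J_CB with T_A + T_B = T₀.
J_AC = 9.79×10^-3 m⁴, J_CB = 4.84×10^-4 m⁴, so T_A = T₀·(J_AC/a)/((J_AC/a)+(J_CB/b)) = 3.211e6 N·m, T_B = 58650 N·m.
τ in each portion: τ_AC = 9.21×10^7 Pa, τ_CB = 1.61×10^7 Pa; maximum is in AC.
τ_max = T_AC·r/J = 3.211e6·0.281/9.79×10^-3 = 9.214×10^7 Pa.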